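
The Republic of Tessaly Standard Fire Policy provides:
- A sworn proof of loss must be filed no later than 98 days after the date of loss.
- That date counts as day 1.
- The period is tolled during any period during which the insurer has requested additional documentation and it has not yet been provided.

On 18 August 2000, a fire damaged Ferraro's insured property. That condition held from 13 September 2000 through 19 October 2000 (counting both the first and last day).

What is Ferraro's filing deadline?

December 30, 2000

Counting 18 August 2000 as day 1, day 98 is November 23, 2000.
From September 13, 2000 through October 19, 2000 inclusive is 37 days; tolling adds 37 days: November 23, 2000 + 37 days = December 30, 2000.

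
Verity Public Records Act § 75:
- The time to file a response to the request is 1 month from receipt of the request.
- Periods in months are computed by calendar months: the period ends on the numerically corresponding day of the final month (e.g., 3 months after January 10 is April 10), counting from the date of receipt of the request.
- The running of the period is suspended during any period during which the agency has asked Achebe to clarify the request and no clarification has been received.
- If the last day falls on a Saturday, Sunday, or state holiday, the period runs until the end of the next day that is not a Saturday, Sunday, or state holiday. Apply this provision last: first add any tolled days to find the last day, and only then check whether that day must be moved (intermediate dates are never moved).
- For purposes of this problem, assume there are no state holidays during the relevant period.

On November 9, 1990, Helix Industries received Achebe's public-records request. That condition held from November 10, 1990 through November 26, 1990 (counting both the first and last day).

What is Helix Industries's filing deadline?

December 26, 1990

1 month after November 9, 1990 is December 9, 1990.
From November 10, 1990 through November 26, 1990 inclusive is 17 days; tolling adds 17 days: December 9, 1990 + 17 days = December 26, 1990.
December 26, 1990 is a Wednesday and not a state holiday, so no extension applies.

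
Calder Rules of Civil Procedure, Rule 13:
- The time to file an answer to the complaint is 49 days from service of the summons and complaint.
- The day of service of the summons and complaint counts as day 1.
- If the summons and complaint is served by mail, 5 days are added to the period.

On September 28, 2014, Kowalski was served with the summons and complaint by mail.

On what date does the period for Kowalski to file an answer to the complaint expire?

Counting September 28, 2014 as day 1, day 49 is November 15, 2014.
Service was by mail, adding 5 days: November 15, 2014 + 5 days = November 20, 2014.

November 20, 2014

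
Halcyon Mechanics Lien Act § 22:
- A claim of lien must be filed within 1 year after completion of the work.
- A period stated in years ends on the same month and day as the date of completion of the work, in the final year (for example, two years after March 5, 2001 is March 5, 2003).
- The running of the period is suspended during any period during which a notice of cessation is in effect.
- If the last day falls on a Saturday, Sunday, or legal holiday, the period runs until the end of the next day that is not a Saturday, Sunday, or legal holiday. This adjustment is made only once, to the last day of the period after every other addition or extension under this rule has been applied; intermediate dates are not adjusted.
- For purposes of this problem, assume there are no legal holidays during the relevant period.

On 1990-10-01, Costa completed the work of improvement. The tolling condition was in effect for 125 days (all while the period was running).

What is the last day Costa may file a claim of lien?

February 3, 1992

1 year after 1990-10-01 is October 1, 1991.
Tolling adds 125 days: October 1, 1991 + 125 days = February 3, 1992.
February 3, 1992 is a Monday and not a legal holiday, so no extension applies.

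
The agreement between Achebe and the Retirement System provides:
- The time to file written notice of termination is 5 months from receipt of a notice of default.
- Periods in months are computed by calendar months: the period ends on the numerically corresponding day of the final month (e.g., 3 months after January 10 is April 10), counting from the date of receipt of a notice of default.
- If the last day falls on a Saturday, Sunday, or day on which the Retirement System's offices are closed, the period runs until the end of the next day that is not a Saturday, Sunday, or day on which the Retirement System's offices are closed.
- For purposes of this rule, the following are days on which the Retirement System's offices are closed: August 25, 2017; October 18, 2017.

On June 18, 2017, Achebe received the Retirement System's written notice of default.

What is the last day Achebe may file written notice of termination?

November 20, 2017

5 months after June 18, 2017 is November 18, 2017.
November 18, 2017 is Saturday; November 19, 2017 is Sunday. The next qualifying day is November 20, 2017.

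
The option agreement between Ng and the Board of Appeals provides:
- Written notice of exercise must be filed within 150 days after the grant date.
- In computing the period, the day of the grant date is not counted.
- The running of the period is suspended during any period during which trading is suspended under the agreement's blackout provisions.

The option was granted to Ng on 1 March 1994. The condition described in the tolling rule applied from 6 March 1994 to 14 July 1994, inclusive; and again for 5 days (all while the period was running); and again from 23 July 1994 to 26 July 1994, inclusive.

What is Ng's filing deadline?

150 days after 1 March 1994 is July 29, 1994.
From March 6, 1994 through July 14, 1994 inclusive is 131 days; tolling adds 131 days: July 29, 1994 + 131 days = December 7, 1994.
Tolling adds 5 days: December 7, 1994 + 5 days = December 12, 1994.
From July 23, 1994 through July 26, 1994 inclusive is 4 days; tolling adds 4 days: December 12, 1994 + 4 days = December 16, 1994.

December 16, 1994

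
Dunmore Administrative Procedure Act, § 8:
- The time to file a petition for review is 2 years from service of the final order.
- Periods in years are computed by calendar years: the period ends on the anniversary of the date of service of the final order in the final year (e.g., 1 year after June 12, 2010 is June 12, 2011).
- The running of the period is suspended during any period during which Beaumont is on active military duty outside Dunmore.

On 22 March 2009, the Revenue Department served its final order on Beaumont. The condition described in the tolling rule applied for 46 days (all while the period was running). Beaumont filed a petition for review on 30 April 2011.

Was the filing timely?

Yes

2 years after 22 March 2009 is March 22, 2011.
Tolling adds 46 days: March 22, 2011 + 46 days = May 7, 2011.
The deadline is May 7, 2011; the filing on April 30, 2011 is on or before that date.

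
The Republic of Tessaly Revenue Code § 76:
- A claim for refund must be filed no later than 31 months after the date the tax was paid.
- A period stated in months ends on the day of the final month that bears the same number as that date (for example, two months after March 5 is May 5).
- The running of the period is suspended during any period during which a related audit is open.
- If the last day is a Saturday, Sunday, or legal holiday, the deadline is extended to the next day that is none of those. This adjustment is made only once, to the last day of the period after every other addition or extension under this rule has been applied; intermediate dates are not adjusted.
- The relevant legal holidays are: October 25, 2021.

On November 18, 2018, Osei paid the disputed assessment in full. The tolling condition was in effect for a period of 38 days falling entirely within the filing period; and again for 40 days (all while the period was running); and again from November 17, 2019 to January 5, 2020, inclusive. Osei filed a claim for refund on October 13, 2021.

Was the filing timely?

31 months after November 18, 2018 is June 18, 2021.
Tolling adds 38 days: June 18, 2021 + 38 days = July 26, 2021.
Tolling adds 40 days: July 26, 2021 + 40 days = September 4, 2021.
From November 17, 2019 through January 5, 2020 inclusive is 50 days; tolling adds 50 days: September 4, 2021 + 50 days = October 24, 2021.
October 24, 2021 is Sunday; October 25, 2021 is a listed holiday. The next qualifying day is October 26, 2021.
The deadline is October 26, 2021; the filing on October 13, 2021 is on or before that date.

Yes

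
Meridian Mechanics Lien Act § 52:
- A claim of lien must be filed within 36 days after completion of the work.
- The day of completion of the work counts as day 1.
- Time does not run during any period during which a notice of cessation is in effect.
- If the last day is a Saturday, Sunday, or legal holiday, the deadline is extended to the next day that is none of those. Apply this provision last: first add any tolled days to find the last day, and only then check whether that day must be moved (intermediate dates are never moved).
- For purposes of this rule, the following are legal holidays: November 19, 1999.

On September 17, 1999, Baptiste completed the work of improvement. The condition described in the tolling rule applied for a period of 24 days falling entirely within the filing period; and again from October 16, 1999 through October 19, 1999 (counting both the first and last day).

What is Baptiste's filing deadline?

Counting September 17, 1999 as day 1, day 36 is October 22, 1999.
Tolling adds 24 days: October 22, 1999 + 24 days = November 15, 1999.
From October 16, 1999 through October 19, 1999 inclusive is 4 days; tolling adds 4 days: November 15, 1999 + 4 days = November 19, 1999.
November 19, 1999 is a listed holiday; November 20, 1999 is Saturday; November 21, 1999 is Sunday. The next qualifying day is November 22, 1999.

November 22, 1999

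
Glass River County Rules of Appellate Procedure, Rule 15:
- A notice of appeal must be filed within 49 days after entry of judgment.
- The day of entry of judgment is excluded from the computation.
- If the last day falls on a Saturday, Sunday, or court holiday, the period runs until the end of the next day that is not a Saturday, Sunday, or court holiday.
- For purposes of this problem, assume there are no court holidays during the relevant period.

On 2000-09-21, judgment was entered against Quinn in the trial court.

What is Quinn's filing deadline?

November 9, 2000

49 days after 2000-09-21 is November 9, 2000.
November 9, 2000 is a Thursday and not a court holiday, so no extension applies.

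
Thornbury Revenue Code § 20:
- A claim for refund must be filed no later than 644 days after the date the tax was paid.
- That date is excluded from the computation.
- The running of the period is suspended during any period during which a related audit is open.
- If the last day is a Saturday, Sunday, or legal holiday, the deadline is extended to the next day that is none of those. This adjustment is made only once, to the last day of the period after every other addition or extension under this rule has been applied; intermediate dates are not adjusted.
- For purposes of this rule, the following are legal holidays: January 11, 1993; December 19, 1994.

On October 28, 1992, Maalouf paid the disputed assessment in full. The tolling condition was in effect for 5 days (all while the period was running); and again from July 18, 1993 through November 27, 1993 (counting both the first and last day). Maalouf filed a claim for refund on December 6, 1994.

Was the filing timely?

Yes

644 days after October 28, 1992 is August 3, 1994.
Tolling adds 5 days: August 3, 1994 + 5 days = August 8, 1994.
From July 18, 1993 through November 27, 1993 inclusive is 133 days; tolling adds 133 days: August 8, 1994 + 133 days = December 19, 1994.
December 19, 1994 is a listed holiday. The next qualifying day is December 20, 1994.
The deadline is December 20, 1994; the filing on December 6, 1994 is on or before that date.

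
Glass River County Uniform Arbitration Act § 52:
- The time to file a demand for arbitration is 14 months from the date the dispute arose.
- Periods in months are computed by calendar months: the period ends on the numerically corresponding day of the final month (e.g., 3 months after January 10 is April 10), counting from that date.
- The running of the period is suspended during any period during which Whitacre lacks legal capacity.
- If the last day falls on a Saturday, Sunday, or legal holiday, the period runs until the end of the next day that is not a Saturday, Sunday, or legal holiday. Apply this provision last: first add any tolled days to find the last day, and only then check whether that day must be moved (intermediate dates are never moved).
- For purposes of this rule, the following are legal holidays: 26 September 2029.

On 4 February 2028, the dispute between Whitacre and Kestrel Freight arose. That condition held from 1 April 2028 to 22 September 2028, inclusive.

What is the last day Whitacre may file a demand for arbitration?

14 months after 4 February 2028 is April 4, 2029.
From April 1, 2028 through September 22, 2028 inclusive is 175 days; tolling adds 175 days: April 4, 2029 + 175 days = September 26, 2029.
September 26, 2029 is a listed holiday. The next qualifying day is September 27, 2029.

September 27, 2029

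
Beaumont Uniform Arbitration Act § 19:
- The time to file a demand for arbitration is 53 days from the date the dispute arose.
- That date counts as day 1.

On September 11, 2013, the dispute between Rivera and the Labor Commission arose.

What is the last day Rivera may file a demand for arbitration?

Counting September 11, 2013 as day 1, day 53 is November 2, 2013.

November 2, 2013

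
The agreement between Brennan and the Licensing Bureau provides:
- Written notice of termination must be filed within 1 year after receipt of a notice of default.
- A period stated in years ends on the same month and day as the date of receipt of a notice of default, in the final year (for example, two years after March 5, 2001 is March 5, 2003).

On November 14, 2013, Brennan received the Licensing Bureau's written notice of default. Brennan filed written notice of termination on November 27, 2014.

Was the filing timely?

1 year after November 14, 2013 is November 14, 2014.
The deadline is November 14, 2014; the filing on November 27, 2014 is after that date.

No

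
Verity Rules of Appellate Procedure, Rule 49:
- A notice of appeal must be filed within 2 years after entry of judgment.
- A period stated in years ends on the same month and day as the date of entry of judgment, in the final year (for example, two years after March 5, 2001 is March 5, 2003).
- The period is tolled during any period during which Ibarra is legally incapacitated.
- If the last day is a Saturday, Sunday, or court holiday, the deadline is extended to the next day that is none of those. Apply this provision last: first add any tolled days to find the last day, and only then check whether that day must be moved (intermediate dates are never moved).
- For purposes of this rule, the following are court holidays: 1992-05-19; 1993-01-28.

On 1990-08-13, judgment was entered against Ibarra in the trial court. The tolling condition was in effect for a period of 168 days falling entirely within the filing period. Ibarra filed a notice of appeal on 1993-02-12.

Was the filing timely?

No

2 years after 1990-08-13 is August 13, 1992.
Tolling adds 168 days: August 13, 1992 + 168 days = January 28, 1993.
January 28, 1993 is a listed holiday. The next qualifying day is January 29, 1993.
The deadline is January 29, 1993; the filing on February 12, 1993 is after that date.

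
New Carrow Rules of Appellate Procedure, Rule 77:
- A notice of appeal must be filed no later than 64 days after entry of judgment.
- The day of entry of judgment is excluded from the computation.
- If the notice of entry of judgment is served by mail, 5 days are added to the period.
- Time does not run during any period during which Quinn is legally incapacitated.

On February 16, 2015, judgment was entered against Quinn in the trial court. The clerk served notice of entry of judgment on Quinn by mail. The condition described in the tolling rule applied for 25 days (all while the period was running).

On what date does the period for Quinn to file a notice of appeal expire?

May 21, 2015

64 days after February 16, 2015 is April 21, 2015.
Service was by mail, adding 5 days: April 21, 2015 + 5 days = April 26, 2015.
Tolling adds 25 days: April 26, 2015 + 25 days = May 21, 2015.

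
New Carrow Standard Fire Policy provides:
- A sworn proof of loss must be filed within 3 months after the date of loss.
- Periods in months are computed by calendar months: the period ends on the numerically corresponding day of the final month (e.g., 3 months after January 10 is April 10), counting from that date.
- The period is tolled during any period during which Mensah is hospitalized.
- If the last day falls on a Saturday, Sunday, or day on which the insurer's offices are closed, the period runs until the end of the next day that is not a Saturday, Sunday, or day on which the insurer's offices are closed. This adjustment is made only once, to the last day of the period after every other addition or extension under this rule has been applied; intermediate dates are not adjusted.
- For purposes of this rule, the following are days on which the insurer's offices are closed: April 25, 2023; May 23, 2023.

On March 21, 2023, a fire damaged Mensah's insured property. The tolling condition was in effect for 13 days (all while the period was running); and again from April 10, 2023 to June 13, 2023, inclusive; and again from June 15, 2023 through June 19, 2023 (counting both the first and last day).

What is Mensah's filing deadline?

September 12, 2023

3 months after March 21, 2023 is June 21, 2023.
Tolling adds 13 days: June 21, 2023 + 13 days = July 4, 2023.
From April 10, 2023 through June 13, 2023 inclusive is 65 days; tolling adds 65 days: July 4, 2023 + 65 days = September 7, 2023.
From June 15, 2023 through June 19, 2023 inclusive is 5 days; tolling adds 5 days: September 7, 2023 + 5 days = September 12, 2023.
September 12, 2023 is a Tuesday and not a day on which the insurer's offices are closed, so no extension applies.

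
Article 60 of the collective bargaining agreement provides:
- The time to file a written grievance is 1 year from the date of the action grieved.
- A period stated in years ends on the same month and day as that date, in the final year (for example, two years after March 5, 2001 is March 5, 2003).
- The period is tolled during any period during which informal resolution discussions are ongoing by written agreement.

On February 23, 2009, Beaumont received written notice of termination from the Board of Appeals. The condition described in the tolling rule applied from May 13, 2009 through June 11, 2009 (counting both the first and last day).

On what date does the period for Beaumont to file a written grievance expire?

1 year after February 23, 2009 is February 23, 2010.
From May 13, 2009 through June 11, 2009 inclusive is 30 days; tolling adds 30 days: February 23, 2010 + 30 days = March 25, 2010.

March 25, 2010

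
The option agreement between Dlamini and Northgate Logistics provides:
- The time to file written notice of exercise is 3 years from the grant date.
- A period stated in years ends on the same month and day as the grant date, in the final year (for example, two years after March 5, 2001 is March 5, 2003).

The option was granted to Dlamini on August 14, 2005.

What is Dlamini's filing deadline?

August 14, 2008

3 years after August 14, 2005 is August 14, 2008.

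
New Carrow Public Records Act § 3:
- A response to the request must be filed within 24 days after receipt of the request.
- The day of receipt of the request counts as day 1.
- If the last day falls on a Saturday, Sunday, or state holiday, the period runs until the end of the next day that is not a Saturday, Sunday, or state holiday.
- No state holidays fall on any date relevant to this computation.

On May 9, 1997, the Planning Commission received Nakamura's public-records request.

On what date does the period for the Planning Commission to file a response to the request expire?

June 2, 1997

Counting May 9, 1997 as day 1, day 24 is June 1, 1997.
June 1, 1997 is Sunday. The next qualifying day is June 2, 1997.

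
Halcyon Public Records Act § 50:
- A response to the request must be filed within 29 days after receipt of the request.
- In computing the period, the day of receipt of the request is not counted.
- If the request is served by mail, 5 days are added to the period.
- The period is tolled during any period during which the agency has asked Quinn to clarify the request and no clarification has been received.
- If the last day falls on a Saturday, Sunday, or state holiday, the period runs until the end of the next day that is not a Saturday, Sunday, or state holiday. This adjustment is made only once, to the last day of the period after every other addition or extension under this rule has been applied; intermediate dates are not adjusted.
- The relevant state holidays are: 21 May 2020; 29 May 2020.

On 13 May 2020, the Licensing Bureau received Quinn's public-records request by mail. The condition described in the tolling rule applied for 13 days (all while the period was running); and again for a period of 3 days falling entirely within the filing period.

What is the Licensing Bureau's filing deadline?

29 days after 13 May 2020 is June 11, 2020.
Service was by mail, adding 5 days: June 11, 2020 + 5 days = June 16, 2020.
Tolling adds 13 days: June 16, 2020 + 13 days = June 29, 2020.
Tolling adds 3 days: June 29, 2020 + 3 days = July 2, 2020.
July 2, 2020 is a Thursday and not a state holiday, so no extension applies.

July 2, 2020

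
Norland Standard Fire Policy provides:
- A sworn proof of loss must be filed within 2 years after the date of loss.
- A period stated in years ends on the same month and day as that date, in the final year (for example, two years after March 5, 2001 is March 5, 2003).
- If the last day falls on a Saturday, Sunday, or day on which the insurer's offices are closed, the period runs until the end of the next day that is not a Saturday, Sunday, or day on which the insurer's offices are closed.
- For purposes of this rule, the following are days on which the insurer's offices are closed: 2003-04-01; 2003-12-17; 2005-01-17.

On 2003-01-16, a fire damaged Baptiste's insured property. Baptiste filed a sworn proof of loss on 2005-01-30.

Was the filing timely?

No

2 years after 2003-01-16 is January 16, 2005.
January 16, 2005 is Sunday; January 17, 2005 is a listed holiday. The next qualifying day is January 18, 2005.
The deadline is January 18, 2005; the filing on January 30, 2005 is after that date.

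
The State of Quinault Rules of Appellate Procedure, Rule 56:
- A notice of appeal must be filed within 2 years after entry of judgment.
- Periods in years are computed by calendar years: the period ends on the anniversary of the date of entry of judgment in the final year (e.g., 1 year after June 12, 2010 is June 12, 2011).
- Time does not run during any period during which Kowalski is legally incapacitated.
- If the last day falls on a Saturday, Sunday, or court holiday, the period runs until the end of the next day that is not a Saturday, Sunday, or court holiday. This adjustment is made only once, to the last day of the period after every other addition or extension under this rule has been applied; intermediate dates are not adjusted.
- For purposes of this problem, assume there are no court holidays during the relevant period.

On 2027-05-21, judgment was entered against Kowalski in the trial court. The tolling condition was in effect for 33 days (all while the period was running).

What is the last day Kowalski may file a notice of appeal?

2 years after 2027-05-21 is May 21, 2029.
Tolling adds 33 days: May 21, 2029 + 33 days = June 23, 2029.
June 23, 2029 is Saturday; June 24, 2029 is Sunday. The next qualifying day is June 25, 2029.

June 25, 2029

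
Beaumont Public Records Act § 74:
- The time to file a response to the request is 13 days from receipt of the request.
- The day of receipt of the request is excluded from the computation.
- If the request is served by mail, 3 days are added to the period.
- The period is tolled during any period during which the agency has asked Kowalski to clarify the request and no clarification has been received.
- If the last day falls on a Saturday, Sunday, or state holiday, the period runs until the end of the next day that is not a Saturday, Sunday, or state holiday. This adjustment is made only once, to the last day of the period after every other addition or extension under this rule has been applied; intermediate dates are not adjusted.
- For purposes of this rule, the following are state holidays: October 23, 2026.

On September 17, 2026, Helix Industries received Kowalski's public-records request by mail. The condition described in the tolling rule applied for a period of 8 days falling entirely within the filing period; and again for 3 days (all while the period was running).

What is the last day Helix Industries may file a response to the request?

13 days after September 17, 2026 is September 30, 2026.
Service was by mail, adding 3 days: September 30, 2026 + 3 days = October 3, 2026.
Tolling adds 8 days: October 3, 2026 + 8 days = October 11, 2026.
Tolling adds 3 days: October 11, 2026 + 3 days = October 14, 2026.
October 14, 2026 is a Wednesday and not a state holiday, so no extension applies.

October 14, 2026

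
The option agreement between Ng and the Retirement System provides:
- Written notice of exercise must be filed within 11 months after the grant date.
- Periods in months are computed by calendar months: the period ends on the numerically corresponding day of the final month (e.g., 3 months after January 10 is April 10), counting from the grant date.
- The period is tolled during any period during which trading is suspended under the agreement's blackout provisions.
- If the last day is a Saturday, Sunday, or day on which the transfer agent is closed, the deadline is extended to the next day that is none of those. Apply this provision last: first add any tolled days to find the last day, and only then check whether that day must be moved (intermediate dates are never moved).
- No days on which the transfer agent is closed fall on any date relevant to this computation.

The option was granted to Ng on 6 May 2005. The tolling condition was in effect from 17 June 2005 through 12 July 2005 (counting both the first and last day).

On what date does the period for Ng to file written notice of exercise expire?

11 months after 6 May 2005 is April 6, 2006.
From June 17, 2005 through July 12, 2005 inclusive is 26 days; tolling adds 26 days: April 6, 2006 + 26 days = May 2, 2006.
May 2, 2006 is a Tuesday and not a day on which the transfer agent is closed, so no extension applies.

May 2, 2006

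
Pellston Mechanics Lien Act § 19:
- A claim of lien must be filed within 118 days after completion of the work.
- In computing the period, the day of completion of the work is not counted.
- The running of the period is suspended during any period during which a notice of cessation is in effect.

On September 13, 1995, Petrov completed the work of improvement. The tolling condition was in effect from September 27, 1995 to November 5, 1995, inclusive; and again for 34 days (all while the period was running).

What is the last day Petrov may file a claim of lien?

118 days after September 13, 1995 is January 9, 1996.
From September 27, 1995 through November 5, 1995 inclusive is 40 days; tolling adds 40 days: January 9, 1996 + 40 days = February 18, 1996.
Tolling adds 34 days: February 18, 1996 + 34 days = March 23, 1996.

March 23, 1996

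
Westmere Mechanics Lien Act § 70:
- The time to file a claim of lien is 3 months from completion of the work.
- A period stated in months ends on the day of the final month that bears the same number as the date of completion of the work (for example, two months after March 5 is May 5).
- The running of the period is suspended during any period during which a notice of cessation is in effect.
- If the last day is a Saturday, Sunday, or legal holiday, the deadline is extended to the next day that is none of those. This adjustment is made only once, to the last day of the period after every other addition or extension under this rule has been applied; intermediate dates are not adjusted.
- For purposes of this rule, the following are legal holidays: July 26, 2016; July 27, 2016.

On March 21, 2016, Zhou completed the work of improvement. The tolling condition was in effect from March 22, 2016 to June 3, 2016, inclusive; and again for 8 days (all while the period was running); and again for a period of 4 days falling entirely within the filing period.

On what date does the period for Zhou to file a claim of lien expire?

September 15, 2016

3 months after March 21, 2016 is June 21, 2016.
From March 22, 2016 through June 3, 2016 inclusive is 74 days; tolling adds 74 days: June 21, 2016 + 74 days = September 3, 2016.
Tolling adds 8 days: September 3, 2016 + 8 days = September 11, 2016.
Tolling adds 4 days: September 11, 2016 + 4 days = September 15, 2016.
September 15, 2016 is a Thursday and not a legal holiday, so no extension applies.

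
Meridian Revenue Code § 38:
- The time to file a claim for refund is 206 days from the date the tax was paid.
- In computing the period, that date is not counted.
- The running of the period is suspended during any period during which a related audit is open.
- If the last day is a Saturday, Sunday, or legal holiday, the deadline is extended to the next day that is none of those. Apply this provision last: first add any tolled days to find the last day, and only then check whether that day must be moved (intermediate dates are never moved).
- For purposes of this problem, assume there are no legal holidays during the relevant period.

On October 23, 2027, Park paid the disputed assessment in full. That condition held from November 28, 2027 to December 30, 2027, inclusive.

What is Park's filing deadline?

206 days after October 23, 2027 is May 16, 2028.
From November 28, 2027 through December 30, 2027 inclusive is 33 days; tolling adds 33 days: May 16, 2028 + 33 days = June 18, 2028.
June 18, 2028 is Sunday. The next qualifying day is June 19, 2028.

June 19, 2028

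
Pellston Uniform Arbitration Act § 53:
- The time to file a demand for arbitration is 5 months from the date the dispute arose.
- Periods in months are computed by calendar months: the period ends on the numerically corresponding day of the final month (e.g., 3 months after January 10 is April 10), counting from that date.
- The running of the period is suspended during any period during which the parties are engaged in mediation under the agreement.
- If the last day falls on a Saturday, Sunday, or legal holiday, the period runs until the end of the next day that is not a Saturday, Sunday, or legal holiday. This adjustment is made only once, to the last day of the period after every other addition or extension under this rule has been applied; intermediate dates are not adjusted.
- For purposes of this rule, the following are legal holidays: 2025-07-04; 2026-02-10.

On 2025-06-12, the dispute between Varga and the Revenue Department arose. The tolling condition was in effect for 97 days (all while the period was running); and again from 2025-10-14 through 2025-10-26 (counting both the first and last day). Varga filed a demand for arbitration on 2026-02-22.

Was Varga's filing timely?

Yes

5 months after 2025-06-12 is November 12, 2025.
Tolling adds 97 days: November 12, 2025 + 97 days = February 17, 2026.
From October 14, 2025 through October 26, 2025 inclusive is 13 days; tolling adds 13 days: February 17, 2026 + 13 days = March 2, 2026.
March 2, 2026 is a Monday and not a legal holiday, so no extension applies.
The deadline is March 2, 2026; the filing on February 22, 2026 is on or before that date.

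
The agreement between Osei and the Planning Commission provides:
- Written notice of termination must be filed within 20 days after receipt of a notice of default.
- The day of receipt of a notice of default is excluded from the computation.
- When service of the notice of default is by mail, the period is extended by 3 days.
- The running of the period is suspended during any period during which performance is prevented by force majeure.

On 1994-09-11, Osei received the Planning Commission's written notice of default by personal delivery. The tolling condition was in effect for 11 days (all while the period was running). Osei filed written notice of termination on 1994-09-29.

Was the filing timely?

20 days after 1994-09-11 is October 1, 1994.
Service was not by mail, so no mail extension applies.
Tolling adds 11 days: October 1, 1994 + 11 days = October 12, 1994.
The deadline is October 12, 1994; the filing on September 29, 1994 is on or before that date.

Yes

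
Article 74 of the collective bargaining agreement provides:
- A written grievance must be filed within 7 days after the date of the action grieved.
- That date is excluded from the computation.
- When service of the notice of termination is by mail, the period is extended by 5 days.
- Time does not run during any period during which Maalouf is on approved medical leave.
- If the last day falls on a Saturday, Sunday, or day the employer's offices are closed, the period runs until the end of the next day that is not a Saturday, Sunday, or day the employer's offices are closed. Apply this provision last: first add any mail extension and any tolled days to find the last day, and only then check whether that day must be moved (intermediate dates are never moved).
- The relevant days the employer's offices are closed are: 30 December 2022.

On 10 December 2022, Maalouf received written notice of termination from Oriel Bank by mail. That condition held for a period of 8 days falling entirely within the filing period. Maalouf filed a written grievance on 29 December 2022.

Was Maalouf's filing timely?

7 days after 10 December 2022 is December 17, 2022.
Service was by mail, adding 5 days: December 17, 2022 + 5 days = December 22, 2022.
Tolling adds 8 days: December 22, 2022 + 8 days = December 30, 2022.
December 30, 2022 is a listed holiday; December 31, 2022 is Saturday; January 1, 2023 is Sunday. The next qualifying day is January 2, 2023.
The deadline is January 2, 2023; the filing on December 29, 2022 is on or before that date.

Yes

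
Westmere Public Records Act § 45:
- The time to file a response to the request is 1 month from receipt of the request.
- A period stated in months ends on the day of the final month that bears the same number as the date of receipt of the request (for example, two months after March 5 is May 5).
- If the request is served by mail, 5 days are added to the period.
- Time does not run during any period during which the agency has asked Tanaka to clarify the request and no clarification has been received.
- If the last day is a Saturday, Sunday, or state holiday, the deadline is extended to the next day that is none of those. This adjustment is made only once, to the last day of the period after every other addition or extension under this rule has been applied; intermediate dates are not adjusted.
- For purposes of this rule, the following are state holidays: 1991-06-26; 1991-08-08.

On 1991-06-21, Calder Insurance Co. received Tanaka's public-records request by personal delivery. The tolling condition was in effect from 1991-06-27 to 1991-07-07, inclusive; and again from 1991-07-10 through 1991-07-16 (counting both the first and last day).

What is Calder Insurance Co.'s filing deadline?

August 9, 1991

1 month after 1991-06-21 is July 21, 1991.
Service was not by mail, so no mail extension applies.
From June 27, 1991 through July 7, 1991 inclusive is 11 days; tolling adds 11 days: July 21, 1991 + 11 days = August 1, 1991.
From July 10, 1991 through July 16, 1991 inclusive is 7 days; tolling adds 7 days: August 1, 1991 + 7 days = August 8, 1991.
August 8, 1991 is a listed holiday. The next qualifying day is August 9, 1991.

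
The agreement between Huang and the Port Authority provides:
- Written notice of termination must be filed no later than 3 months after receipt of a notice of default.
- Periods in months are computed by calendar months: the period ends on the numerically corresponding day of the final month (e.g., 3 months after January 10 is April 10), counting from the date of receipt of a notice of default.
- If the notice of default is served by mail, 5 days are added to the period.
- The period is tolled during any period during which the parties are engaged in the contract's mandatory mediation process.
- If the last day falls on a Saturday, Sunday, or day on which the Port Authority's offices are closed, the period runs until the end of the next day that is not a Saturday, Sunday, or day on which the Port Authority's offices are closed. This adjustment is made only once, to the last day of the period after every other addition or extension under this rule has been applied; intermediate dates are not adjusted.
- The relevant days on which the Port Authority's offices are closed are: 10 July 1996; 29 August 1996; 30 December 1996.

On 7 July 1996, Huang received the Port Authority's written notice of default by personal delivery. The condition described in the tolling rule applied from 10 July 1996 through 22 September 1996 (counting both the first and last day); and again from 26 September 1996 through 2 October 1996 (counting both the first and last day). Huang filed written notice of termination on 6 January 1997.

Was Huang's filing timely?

3 months after 7 July 1996 is October 7, 1996.
Service was not by mail, so no mail extension applies.
From July 10, 1996 through September 22, 1996 inclusive is 75 days; tolling adds 75 days: October 7, 1996 + 75 days = December 21, 1996.
From September 26, 1996 through October 2, 1996 inclusive is 7 days; tolling adds 7 days: December 21, 1996 + 7 days = December 28, 1996.
December 28, 1996 is Saturday; December 29, 1996 is Sunday; December 30, 1996 is a listed holiday. The next qualifying day is December 31, 1996.
The deadline is December 31, 1996; the filing on January 6, 1997 is after that date.

No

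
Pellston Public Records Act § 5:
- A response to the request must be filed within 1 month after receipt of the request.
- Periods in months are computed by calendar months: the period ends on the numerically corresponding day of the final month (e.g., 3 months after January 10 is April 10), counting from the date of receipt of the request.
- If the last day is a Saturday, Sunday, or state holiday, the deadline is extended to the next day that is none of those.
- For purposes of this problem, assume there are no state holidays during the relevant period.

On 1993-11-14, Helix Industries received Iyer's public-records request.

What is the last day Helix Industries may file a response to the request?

December 14, 1993

1 month after 1993-11-14 is December 14, 1993.
December 14, 1993 is a Tuesday and not a state holiday, so no extension applies.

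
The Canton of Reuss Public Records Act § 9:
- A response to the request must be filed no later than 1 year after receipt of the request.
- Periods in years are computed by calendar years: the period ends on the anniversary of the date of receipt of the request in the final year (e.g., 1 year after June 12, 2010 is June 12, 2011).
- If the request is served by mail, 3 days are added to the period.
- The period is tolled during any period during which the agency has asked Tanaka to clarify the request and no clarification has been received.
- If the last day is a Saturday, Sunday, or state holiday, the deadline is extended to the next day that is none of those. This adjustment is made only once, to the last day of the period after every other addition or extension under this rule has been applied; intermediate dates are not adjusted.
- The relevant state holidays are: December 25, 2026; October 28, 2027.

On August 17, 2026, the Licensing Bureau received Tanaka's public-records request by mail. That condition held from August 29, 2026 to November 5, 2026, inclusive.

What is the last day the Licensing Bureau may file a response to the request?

October 29, 2027

1 year after August 17, 2026 is August 17, 2027.
Service was by mail, adding 3 days: August 17, 2027 + 3 days = August 20, 2027.
From August 29, 2026 through November 5, 2026 inclusive is 69 days; tolling adds 69 days: August 20, 2027 + 69 days = October 28, 2027.
October 28, 2027 is a listed holiday. The next qualifying day is October 29, 2027.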